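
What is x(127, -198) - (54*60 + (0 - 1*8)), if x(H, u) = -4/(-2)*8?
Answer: -3216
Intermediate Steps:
x(H, u) = 16 (x(H, u) = -4*(-½)*8 = 2*8 = 16)
x(127, -198) - (54*60 + (0 - 1*8)) = 16 - (54*60 + (0 - 1*8)) = 16 - (3240 + (0 - 8)) = 16 - (3240 - 8) = 16 - 1*3232 = 16 - 3232 = -3216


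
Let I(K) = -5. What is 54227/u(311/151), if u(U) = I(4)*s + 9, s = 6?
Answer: -54227/21 ≈ -2582.2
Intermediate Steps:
u(U) = -21 (u(U) = -5*6 + 9 = -30 + 9 = -21)
54227/u(311/151) = 54227/(-21) = 54227*(-1/21) = -54227/21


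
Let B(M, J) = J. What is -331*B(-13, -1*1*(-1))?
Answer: -331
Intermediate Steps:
-331*B(-13, -1*1*(-1)) = -331*(-1*1)*(-1) = -(-331)*(-1) = -331*1 = -331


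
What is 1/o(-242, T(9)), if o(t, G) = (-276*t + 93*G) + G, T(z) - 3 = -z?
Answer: 1/66228 ≈ 1.5099e-5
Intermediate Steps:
T(z) = 3 - z
o(t, G) = -276*t + 94*G
1/o(-242, T(9)) = 1/(-276*(-242) + 94*(3 - 1*9)) = 1/(66792 + 94*(3 - 9)) = 1/(66792 + 94*(-6)) = 1/(66792 - 564) = 1/66228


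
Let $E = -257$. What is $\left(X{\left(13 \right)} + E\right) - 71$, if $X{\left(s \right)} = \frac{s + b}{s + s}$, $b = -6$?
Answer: $- \frac{8521}{26} \approx -327.73$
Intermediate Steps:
$X{\left(s \right)} = \frac{-6 + s}{2 s}$ ($X{\left(s \right)} = \frac{s - 6}{s + s} = \frac{-6 + s}{2 s}$)
$\left(X{\left(13 \right)} + E\right) - 71 = \left(\frac{-6 + 13}{2 \cdot 13} - 257\right) - 71 = \left(\frac{1}{2} \cdot \frac{1}{13} \cdot 7 - 257\right) - 71 = \left(\frac{7}{26} - 257\right) - 71 = - \frac{6675}{26} - 71 = - \frac{8521}{26}$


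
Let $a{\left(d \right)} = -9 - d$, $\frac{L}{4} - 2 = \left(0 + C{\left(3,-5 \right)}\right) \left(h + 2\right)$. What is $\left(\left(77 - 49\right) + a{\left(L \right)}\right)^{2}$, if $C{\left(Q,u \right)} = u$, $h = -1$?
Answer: $961$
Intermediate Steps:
$L = -12$ ($L = 8 + 4 \left(0 - 5\right) \left(-1 + 2\right) = 8 + 4 \left(\left(-5\right) 1\right) = 8 + 4 \left(-5\right) = 8 - 20 = -12$)
$\left(\left(77 - 49\right) + a{\left(L \right)}\right)^{2} = \left(\left(77 - 49\right) - -3\right)^{2} = \left(\left(77 - 49\right) + \left(-9 + 12\right)\right)^{2} = \left(28 + 3\right)^{2} = 31^{2} = 961$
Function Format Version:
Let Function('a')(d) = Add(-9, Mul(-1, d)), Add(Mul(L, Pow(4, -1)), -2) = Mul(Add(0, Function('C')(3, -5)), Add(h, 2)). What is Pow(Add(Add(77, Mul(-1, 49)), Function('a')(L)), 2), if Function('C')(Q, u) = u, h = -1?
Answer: 961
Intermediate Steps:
L = -12 (L = Add(8, Mul(4, Mul(Add(0, -5), Add(-1, 2)))) = Add(8, Mul(4, Mul(-5, 1))) = Add(8, Mul(4, -5)) = Add(8, -20) = -12)
Pow(Add(Add(77, Mul(-1, 49)), Function('a')(L)), 2) = Pow(Add(Add(77, Mul(-1, 49)), Add(-9, Mul(-1, -12))), 2) = Pow(Add(Add(77, -49), Add(-9, 12)), 2) = Pow(Add(28, 3), 2) = Pow(31, 2) = 961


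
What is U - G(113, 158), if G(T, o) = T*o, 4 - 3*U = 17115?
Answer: -70673/3 ≈ -23558.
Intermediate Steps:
U = -17111/3 (U = 4/3 - 1/3*17115 = 4/3 - 5705 = -17111/3 ≈ -5703.7)
U - G(113, 158) = -17111/3 - 113*158 = -17111/3 - 1*17854 = -17111/3 - 17854 = -70673/3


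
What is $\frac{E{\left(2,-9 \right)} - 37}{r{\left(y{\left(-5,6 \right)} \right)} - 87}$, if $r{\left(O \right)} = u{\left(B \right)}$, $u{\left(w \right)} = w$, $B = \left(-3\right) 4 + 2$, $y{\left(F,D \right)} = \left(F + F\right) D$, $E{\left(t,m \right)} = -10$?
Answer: $\frac{47}{97} \approx 0.48454$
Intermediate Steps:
$y{\left(F,D \right)} = 2 D F$ ($y{\left(F,D \right)} = 2 F D = 2 D F$)
$B = -10$ ($B = -12 + 2 = -10$)
$r{\left(O \right)} = -10$
$\frac{E{\left(2,-9 \right)} - 37}{r{\left(y{\left(-5,6 \right)} \right)} - 87} = \frac{-10 - 37}{-10 - 87} = - \frac{47}{-97} = \left(-47\right) \left(- \frac{1}{97}\right) = \frac{47}{97}$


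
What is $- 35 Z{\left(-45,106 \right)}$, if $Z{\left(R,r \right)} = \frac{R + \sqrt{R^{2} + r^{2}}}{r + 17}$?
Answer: $\frac{525}{41} - \frac{35 \sqrt{13261}}{123} \approx -19.963$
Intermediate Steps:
$Z{\left(R,r \right)} = \frac{R + \sqrt{R^{2} + r^{2}}}{17 + r}$
$- 35 Z{\left(-45,106 \right)} = - 35 \frac{-45 + \sqrt{\left(-45\right)^{2} + 106^{2}}}{17 + 106} = - 35 \frac{-45 + \sqrt{2025 + 11236}}{123} = - 35 \frac{-45 + \sqrt{13261}}{123} = - 35 \left(- \frac{15}{41} + \frac{\sqrt{13261}}{123}\right) = \frac{525}{41} - \frac{35 \sqrt{13261}}{123}$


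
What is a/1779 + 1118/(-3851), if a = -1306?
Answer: -7018328/6850929 ≈ -1.0244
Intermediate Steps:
a/1779 + 1118/(-3851) = -1306/1779 + 1118/(-3851) = -1306*1/1779 + 1118*(-1/3851) = -1306/1779 - 1118/3851 = -7018328/6850929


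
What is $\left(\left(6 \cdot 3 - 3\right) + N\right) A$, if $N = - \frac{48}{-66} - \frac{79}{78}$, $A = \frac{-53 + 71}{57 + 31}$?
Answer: $\frac{37875}{12584} \approx 3.0098$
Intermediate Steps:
$A = \frac{9}{44}$ ($A = \frac{18}{88} = 18 \cdot \frac{1}{88} = \frac{9}{44} \approx 0.20455$)
$N = - \frac{245}{858}$ ($N = \left(-48\right) \left(- \frac{1}{66}\right) - \frac{79}{78} = \frac{8}{11} - \frac{79}{78} = - \frac{245}{858} \approx -0.28555$)
$\left(\left(6 \cdot 3 - 3\right) + N\right) A = \left(\left(6 \cdot 3 - 3\right) - \frac{245}{858}\right) \frac{9}{44} = \left(\left(18 - 3\right) - \frac{245}{858}\right) \frac{9}{44} = \left(15 - \frac{245}{858}\right) \frac{9}{44} = \frac{12625}{858} \cdot \frac{9}{44} = \frac{37875}{12584}$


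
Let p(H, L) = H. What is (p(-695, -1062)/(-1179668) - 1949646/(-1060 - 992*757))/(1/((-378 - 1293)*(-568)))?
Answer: 15162699716876746/6160521213 ≈ 2.4613e+6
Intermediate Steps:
(p(-695, -1062)/(-1179668) - 1949646/(-1060 - 992*757))/(1/((-378 - 1293)*(-568))) = (-695/(-1179668) - 1949646/(-1060 - 992*757))/(1/((-378 - 1293)*(-568))) = (-695*(-1/1179668) - 1949646/(-1060 - 750944))/(1/(-1671*(-568))) = (695/1179668 - 1949646/(-752004))/(1/949128) = (695/1179668 - 1949646*(-1/752004))/(1/949128) = (695/1179668 + 324941/125334)*949128 = (191704803359/73926254556)*949128 = 15162699716876746/6160521213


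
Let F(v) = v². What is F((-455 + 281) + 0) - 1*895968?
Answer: -865692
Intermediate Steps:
F((-455 + 281) + 0) - 1*895968 = ((-455 + 281) + 0)² - 1*895968 = (-174 + 0)² - 895968 = (-174)² - 895968 = 30276 - 895968 = -865692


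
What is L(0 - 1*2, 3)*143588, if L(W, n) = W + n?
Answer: 143588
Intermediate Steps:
L(0 - 1*2, 3)*143588 = ((0 - 1*2) + 3)*143588 = ((0 - 2) + 3)*143588 = (-2 + 3)*143588 = 1*143588 = 143588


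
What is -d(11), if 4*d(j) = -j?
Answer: 11/4 ≈ 2.7500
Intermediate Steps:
d(j) = -j/4 (d(j) = (-j)/4 = -j/4)
-d(11) = -(-1)*11/4 = -1*(-11/4) = 11/4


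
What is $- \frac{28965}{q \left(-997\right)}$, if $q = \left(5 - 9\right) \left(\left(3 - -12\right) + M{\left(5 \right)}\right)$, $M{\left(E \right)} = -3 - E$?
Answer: $- \frac{28965}{27916} \approx -1.0376$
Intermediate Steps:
$q = -28$ ($q = \left(5 - 9\right) \left(\left(3 - -12\right) - 8\right) = - 4 \left(\left(3 + 12\right) - 8\right) = - 4 \left(15 - 8\right) = \left(-4\right) 7 = -28$)
$- \frac{28965}{q \left(-997\right)} = - \frac{28965}{\left(-28\right) \left(-997\right)} = - \frac{28965}{27916}$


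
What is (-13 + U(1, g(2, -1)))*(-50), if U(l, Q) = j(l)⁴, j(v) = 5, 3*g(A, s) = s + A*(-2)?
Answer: -30600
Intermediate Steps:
g(A, s) = -2*A/3 + s/3 (g(A, s) = (s + A*(-2))/3 = (s - 2*A)/3 = -2*A/3 + s/3)
U(l, Q) = 625 (U(l, Q) = 5⁴ = 625)
(-13 + U(1, g(2, -1)))*(-50) = (-13 + 625)*(-50) = 612*(-50) = -30600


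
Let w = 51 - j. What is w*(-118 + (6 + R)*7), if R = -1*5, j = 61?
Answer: 1110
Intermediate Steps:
R = -5
w = -10 (w = 51 - 1*61 = 51 - 61 = -10)
w*(-118 + (6 + R)*7) = -10*(-118 + (6 - 5)*7) = -10*(-118 + 1*7) = -10*(-118 + 7) = -10*(-111) = 1110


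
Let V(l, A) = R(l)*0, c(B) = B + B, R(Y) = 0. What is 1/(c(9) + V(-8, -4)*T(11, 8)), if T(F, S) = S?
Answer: 1/18 ≈ 0.055556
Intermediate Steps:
c(B) = 2*B
V(l, A) = 0 (V(l, A) = 0*0 = 0)
1/(c(9) + V(-8, -4)*T(11, 8)) = 1/(2*9 + 0*8) = 1/(18 + 0) = 1/18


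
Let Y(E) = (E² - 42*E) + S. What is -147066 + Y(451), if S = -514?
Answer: 36879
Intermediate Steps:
Y(E) = -514 + E² - 42*E (Y(E) = (E² - 42*E) - 514 = -514 + E² - 42*E)
-147066 + Y(451) = -147066 + (-514 + 451² - 42*451) = -147066 + (-514 + 203401 - 18942) = -147066 + 183945 = 36879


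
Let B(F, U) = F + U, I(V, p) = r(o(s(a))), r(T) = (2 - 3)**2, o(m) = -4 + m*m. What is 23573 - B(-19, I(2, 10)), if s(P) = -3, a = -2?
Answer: 23591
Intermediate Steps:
o(m) = -4 + m**2
r(T) = 1 (r(T) = (-1)**2 = 1)
I(V, p) = 1
23573 - B(-19, I(2, 10)) = 23573 - (-19 + 1) = 23573 - 1*(-18) = 23573 + 18 = 23591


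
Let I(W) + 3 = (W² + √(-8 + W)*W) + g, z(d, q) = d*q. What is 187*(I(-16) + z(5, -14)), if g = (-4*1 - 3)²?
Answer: 43384 - 5984*I*√6 ≈ 43384.0 - 14658.0*I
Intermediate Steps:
g = 49 (g = (-4 - 3)² = (-7)² = 49)
I(W) = 46 + W² + W*√(-8 + W) (I(W) = -3 + ((W² + √(-8 + W)*W) + 49) = -3 + ((W² + W*√(-8 + W)) + 49) = -3 + (49 + W² + W*√(-8 + W)) = 46 + W² + W*√(-8 + W))
187*(I(-16) + z(5, -14)) = 187*((46 + (-16)² - 16*√(-8 - 16)) + 5*(-14)) = 187*((46 + 256 - 32*I*√6) - 70) = 187*((302 - 32*I*√6) - 70) = 187*(232 - 32*I*√6) = 43384 - 5984*I*√6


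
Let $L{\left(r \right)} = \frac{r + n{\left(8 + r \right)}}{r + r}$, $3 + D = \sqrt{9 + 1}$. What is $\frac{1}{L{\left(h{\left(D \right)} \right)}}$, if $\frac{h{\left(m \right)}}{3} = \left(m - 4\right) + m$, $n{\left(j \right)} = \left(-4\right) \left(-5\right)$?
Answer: $\frac{6}{13} - \frac{12 \sqrt{10}}{13} \approx -2.4575$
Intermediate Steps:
$D = -3 + \sqrt{10}$ ($D = -3 + \sqrt{9 + 1} = -3 + \sqrt{10} \approx 0.16228$)
$n{\left(j \right)} = 20$
$h{\left(m \right)} = -12 + 6 m$ ($h{\left(m \right)} = 3 \left(\left(m - 4\right) + m\right) = 3 \left(\left(-4 + m\right) + m\right) = 3 \left(-4 + 2 m\right) = -12 + 6 m$)
$L{\left(r \right)} = \frac{20 + r}{2 r}$ ($L{\left(r \right)} = \frac{r + 20}{r + r} = \frac{20 + r}{2 r}$)
$\frac{1}{L{\left(h{\left(D \right)} \right)}} = \frac{1}{\frac{1}{2} \frac{1}{-12 + 6 \left(-3 + \sqrt{10}\right)} \left(20 - \left(12 - 6 \left(-3 + \sqrt{10}\right)\right)\right)} = \frac{1}{\frac{1}{2} \frac{1}{-12 - \left(18 - 6 \sqrt{10}\right)} \left(20 - \left(30 - 6 \sqrt{10}\right)\right)} = \frac{1}{\frac{1}{2} \frac{1}{-30 + 6 \sqrt{10}} \left(20 - \left(30 - 6 \sqrt{10}\right)\right)} = \frac{1}{\frac{1}{2} \frac{1}{-30 + 6 \sqrt{10}} \left(-10 + 6 \sqrt{10}\right)} = \frac{2 \left(-30 + 6 \sqrt{10}\right)}{-10 + 6 \sqrt{10}}$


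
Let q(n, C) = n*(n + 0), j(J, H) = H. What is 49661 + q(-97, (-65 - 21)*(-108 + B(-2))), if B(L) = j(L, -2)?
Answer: 59070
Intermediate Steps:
B(L) = -2
q(n, C) = n² (q(n, C) = n*n = n²)
49661 + q(-97, (-65 - 21)*(-108 + B(-2))) = 49661 + (-97)² = 49661 + 9409 = 59070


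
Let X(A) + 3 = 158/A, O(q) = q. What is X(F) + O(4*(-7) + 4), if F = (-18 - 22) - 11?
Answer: -1535/51 ≈ -30.098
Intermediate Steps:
F = -51 (F = -40 - 11 = -51)
X(A) = -3 + 158/A
X(F) + O(4*(-7) + 4) = (-3 + 158/(-51)) + (4*(-7) + 4) = (-3 + 158*(-1/51)) + (-28 + 4) = (-3 - 158/51) - 24 = -311/51 - 24 = -1535/51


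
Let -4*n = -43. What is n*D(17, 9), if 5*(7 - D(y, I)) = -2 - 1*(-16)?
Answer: 903/20 ≈ 45.150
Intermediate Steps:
n = 43/4 (n = -¼*(-43) = 43/4 ≈ 10.750)
D(y, I) = 21/5 (D(y, I) = 7 - (-2 - 1*(-16))/5 = 7 - (-2 + 16)/5 = 7 - ⅕*14 = 7 - 14/5 = 21/5)
n*D(17, 9) = (43/4)*(21/5) = 903/20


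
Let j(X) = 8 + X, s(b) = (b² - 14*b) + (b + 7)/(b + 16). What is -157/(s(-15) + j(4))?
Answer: -157/439 ≈ -0.35763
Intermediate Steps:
s(b) = b² - 14*b + (7 + b)/(16 + b) (s(b) = (b² - 14*b) + (7 + b)/(16 + b) = b² - 14*b + (7 + b)/(16 + b))
-157/(s(-15) + j(4)) = -157/((7 + (-15)³ - 223*(-15) + 2*(-15)²)/(16 - 15) + (8 + 4)) = -157/((7 - 3375 + 3345 + 2*225)/1 + 12) = -157/(1*(7 - 3375 + 3345 + 450) + 12) = -157/(1*427 + 12) = -157/(427 + 12) = -157/439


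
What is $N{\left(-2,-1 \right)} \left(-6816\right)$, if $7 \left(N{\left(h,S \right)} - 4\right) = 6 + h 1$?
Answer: $- \frac{218112}{7} \approx -31159.0$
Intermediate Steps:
$N{\left(h,S \right)} = \frac{34}{7} + \frac{h}{7}$ ($N{\left(h,S \right)} = 4 + \frac{6 + h 1}{7} = 4 + \frac{6 + h}{7} = 4 + \left(\frac{6}{7} + \frac{h}{7}\right) = \frac{34}{7} + \frac{h}{7}$)
$N{\left(-2,-1 \right)} \left(-6816\right) = \left(\frac{34}{7} + \frac{1}{7} \left(-2\right)\right) \left(-6816\right) = \left(\frac{34}{7} - \frac{2}{7}\right) \left(-6816\right) = \frac{32}{7} \left(-6816\right) = - \frac{218112}{7}$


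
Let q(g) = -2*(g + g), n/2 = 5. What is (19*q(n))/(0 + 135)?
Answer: -152/27 ≈ -5.6296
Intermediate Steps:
n = 10 (n = 2*5 = 10)
q(g) = -4*g
(19*q(n))/(0 + 135) = (19*(-4*10))/(0 + 135) = (19*(-40))/135 = -760*1/135 = -152/27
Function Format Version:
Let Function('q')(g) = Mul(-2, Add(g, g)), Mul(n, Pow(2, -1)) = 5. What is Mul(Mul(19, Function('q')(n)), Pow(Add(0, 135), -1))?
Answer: Rational(-152, 27) ≈ -5.6296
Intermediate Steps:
n = 10 (n = Mul(2, 5) = 10)
Function('q')(g) = Mul(-4, g) (Function('q')(g) = Mul(-2, Mul(2, g)) = Mul(-4, g))
Mul(Mul(19, Function('q')(n)), Pow(Add(0, 135), -1)) = Mul(Mul(19, Mul(-4, 10)), Pow(Add(0, 135), -1)) = Mul(Mul(19, -40), Pow(135, -1)) = Mul(-760, Rational(1, 135)) = Rational(-152, 27)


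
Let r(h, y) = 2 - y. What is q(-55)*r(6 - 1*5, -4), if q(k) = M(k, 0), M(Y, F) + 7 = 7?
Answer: 0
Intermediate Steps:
M(Y, F) = 0 (M(Y, F) = -7 + 7 = 0)
q(k) = 0
q(-55)*r(6 - 1*5, -4) = 0*(2 - 1*(-4)) = 0*(2 + 4) = 0*6 = 0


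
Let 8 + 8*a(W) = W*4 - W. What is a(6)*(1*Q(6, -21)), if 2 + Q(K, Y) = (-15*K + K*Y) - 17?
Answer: -1175/4 ≈ -293.75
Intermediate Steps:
Q(K, Y) = -19 - 15*K + K*Y (Q(K, Y) = -2 + ((-15*K + K*Y) - 17) = -2 + (-17 - 15*K + K*Y) = -19 - 15*K + K*Y)
a(W) = -1 + 3*W/8 (a(W) = -1 + (W*4 - W)/8 = -1 + (4*W - W)/8 = -1 + (3*W)/8 = -1 + 3*W/8)
a(6)*(1*Q(6, -21)) = (-1 + (3/8)*6)*(1*(-19 - 15*6 + 6*(-21))) = (-1 + 9/4)*(1*(-19 - 90 - 126)) = 5*(1*(-235))/4 = (5/4)*(-235) = -1175/4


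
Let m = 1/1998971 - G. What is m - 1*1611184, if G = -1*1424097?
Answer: -373981487476/1998971 ≈ -1.8709e+5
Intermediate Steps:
G = -1424097
m = 2846728604188/1998971 (m = 1/1998971 - 1*(-1424097) = 1/1998971 + 1424097 = 2846728604188/1998971 ≈ 1.4241e+6)
m - 1*1611184 = 2846728604188/1998971 - 1*1611184 = 2846728604188/1998971 - 1611184 = -373981487476/1998971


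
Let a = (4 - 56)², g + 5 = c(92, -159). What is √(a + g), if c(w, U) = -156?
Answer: √2543 ≈ 50.428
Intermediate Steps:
g = -161 (g = -5 - 156 = -161)
a = 2704 (a = (-52)² = 2704)
√(a + g) = √(2704 - 161) = √2543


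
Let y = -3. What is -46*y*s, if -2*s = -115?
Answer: 7935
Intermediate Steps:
s = 115/2 (s = -½*(-115) = 115/2 ≈ 57.500)
-46*y*s = -(-138)*115/2 = -46*(-345/2) = 7935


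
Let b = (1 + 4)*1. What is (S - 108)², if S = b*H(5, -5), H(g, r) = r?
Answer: 17689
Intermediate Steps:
b = 5 (b = 5*1 = 5)
S = -25 (S = 5*(-5) = -25)
(S - 108)² = (-25 - 108)² = (-133)² = 17689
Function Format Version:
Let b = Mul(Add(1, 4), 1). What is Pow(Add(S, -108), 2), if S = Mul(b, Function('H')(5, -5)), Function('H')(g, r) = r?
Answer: 17689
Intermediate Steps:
b = 5 (b = Mul(5, 1) = 5)
S = -25 (S = Mul(5, -5) = -25)
Pow(Add(S, -108), 2) = Pow(Add(-25, -108), 2) = Pow(-133, 2) = 17689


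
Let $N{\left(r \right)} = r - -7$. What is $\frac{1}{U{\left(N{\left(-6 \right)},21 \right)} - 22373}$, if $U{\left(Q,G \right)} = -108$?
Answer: $- \frac{1}{22481} \approx -4.4482 \cdot 10^{-5}$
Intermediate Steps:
$N{\left(r \right)} = 7 + r$ ($N{\left(r \right)} = r + 7 = 7 + r$)
$\frac{1}{U{\left(N{\left(-6 \right)},21 \right)} - 22373} = \frac{1}{-108 - 22373} = \frac{1}{-22481} = - \frac{1}{22481}$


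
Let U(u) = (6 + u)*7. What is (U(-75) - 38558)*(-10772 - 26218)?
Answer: 1444126590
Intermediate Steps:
U(u) = 42 + 7*u
(U(-75) - 38558)*(-10772 - 26218) = ((42 + 7*(-75)) - 38558)*(-10772 - 26218) = ((42 - 525) - 38558)*(-36990) = (-483 - 38558)*(-36990) = -39041*(-36990) = 1444126590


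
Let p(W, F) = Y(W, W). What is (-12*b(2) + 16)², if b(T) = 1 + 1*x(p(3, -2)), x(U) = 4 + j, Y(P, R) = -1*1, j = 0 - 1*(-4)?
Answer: 8464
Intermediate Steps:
j = 4 (j = 0 + 4 = 4)
Y(P, R) = -1
p(W, F) = -1
x(U) = 8 (x(U) = 4 + 4 = 8)
b(T) = 9 (b(T) = 1 + 1*8 = 1 + 8 = 9)
(-12*b(2) + 16)² = (-12*9 + 16)² = (-108 + 16)² = (-92)² = 8464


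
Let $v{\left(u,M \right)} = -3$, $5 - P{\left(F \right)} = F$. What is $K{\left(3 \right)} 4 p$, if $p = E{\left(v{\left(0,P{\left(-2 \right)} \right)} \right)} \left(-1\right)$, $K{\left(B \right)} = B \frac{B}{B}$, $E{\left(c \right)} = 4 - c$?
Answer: $-84$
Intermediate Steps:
$P{\left(F \right)} = 5 - F$
$K{\left(B \right)} = B$ ($K{\left(B \right)} = B 1 = B$)
$p = -7$ ($p = \left(4 - -3\right) \left(-1\right) = \left(4 + 3\right) \left(-1\right) = 7 \left(-1\right) = -7$)
$K{\left(3 \right)} 4 p = 3 \cdot 4 \left(-7\right) = 12 \left(-7\right) = -84$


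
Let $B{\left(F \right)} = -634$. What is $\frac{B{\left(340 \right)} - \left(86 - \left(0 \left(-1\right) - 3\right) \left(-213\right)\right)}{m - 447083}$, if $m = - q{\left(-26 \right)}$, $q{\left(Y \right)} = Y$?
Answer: $\frac{9}{49673} \approx 0.00018118$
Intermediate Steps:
$m = 26$ ($m = \left(-1\right) \left(-26\right) = 26$)
$\frac{B{\left(340 \right)} - \left(86 - \left(0 \left(-1\right) - 3\right) \left(-213\right)\right)}{m - 447083} = \frac{-634 - \left(86 - \left(0 \left(-1\right) - 3\right) \left(-213\right)\right)}{26 - 447083} = \frac{-634 - \left(86 - \left(0 - 3\right) \left(-213\right)\right)}{-447057} = \left(-634 - -553\right) \left(- \frac{1}{447057}\right) = \left(-634 + \left(639 - 86\right)\right) \left(- \frac{1}{447057}\right) = \left(-634 + 553\right) \left(- \frac{1}{447057}\right) = \left(-81\right) \left(- \frac{1}{447057}\right) = \frac{9}{49673}$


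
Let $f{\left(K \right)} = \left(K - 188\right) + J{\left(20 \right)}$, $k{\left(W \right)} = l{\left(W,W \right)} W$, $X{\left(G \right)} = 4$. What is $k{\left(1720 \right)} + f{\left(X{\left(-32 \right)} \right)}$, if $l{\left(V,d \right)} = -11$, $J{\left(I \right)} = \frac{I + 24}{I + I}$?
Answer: $- \frac{191029}{10} \approx -19103.0$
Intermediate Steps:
$J{\left(I \right)} = \frac{24 + I}{2 I}$
$k{\left(W \right)} = - 11 W$
$f{\left(K \right)} = - \frac{1869}{10} + K$ ($f{\left(K \right)} = \left(K - 188\right) + \frac{24 + 20}{2 \cdot 20} = \left(-188 + K\right) + \frac{1}{2} \cdot \frac{1}{20} \cdot 44 = \left(-188 + K\right) + \frac{11}{10} = - \frac{1869}{10} + K$)
$k{\left(1720 \right)} + f{\left(X{\left(-32 \right)} \right)} = \left(-11\right) 1720 + \left(- \frac{1869}{10} + 4\right) = -18920 - \frac{1829}{10} = - \frac{191029}{10}$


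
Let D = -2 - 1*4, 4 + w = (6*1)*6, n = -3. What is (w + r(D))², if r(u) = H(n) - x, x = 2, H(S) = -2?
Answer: 784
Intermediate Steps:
w = 32 (w = -4 + (6*1)*6 = -4 + 6*6 = -4 + 36 = 32)
D = -6 (D = -2 - 4 = -6)
r(u) = -4 (r(u) = -2 - 1*2 = -2 - 2 = -4)
(w + r(D))² = (32 - 4)² = 28² = 784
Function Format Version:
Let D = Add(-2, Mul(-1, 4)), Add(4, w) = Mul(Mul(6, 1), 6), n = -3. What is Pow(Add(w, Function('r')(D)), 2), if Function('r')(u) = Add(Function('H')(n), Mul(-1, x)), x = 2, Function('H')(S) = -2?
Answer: 784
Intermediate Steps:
w = 32 (w = Add(-4, Mul(Mul(6, 1), 6)) = Add(-4, Mul(6, 6)) = Add(-4, 36) = 32)
D = -6 (D = Add(-2, -4) = -6)
Function('r')(u) = -4 (Function('r')(u) = Add(-2, Mul(-1, 2)) = Add(-2, -2) = -4)
Pow(Add(w, Function('r')(D)), 2) = Pow(Add(32, -4), 2) = Pow(28, 2) = 784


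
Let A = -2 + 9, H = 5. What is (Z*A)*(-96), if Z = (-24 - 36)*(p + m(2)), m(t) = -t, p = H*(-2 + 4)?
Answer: 322560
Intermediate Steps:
A = 7
p = 10 (p = 5*(-2 + 4) = 5*2 = 10)
Z = -480 (Z = (-24 - 36)*(10 - 1*2) = -60*(10 - 2) = -60*8 = -480)
(Z*A)*(-96) = -480*7*(-96) = -3360*(-96) = 322560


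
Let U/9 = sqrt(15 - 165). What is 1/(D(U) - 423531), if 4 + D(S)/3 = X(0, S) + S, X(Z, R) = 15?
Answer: -70583/29891777559 - 15*I*sqrt(6)/19927851706 ≈ -2.3613e-6 - 1.8438e-9*I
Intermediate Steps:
U = 45*I*sqrt(6) (U = 9*sqrt(15 - 165) = 9*sqrt(-150) = 9*(5*I*sqrt(6)) = 45*I*sqrt(6) ≈ 110.23*I)
D(S) = 33 + 3*S (D(S) = -12 + 3*(15 + S) = -12 + (45 + 3*S) = 33 + 3*S)
1/(D(U) - 423531) = 1/((33 + 3*(45*I*sqrt(6))) - 423531) = 1/((33 + 135*I*sqrt(6)) - 423531) = 1/(-423498 + 135*I*sqrt(6))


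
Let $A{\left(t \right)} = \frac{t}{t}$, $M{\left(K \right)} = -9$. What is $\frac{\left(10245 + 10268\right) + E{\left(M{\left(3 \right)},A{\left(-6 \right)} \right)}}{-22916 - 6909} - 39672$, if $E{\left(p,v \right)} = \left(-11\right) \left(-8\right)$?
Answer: $- \frac{1183238001}{29825} \approx -39673.0$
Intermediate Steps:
$A{\left(t \right)} = 1$
$E{\left(p,v \right)} = 88$
$\frac{\left(10245 + 10268\right) + E{\left(M{\left(3 \right)},A{\left(-6 \right)} \right)}}{-22916 - 6909} - 39672 = \frac{\left(10245 + 10268\right) + 88}{-22916 - 6909} - 39672 = \frac{20513 + 88}{-29825} - 39672 = 20601 \left(- \frac{1}{29825}\right) - 39672 = - \frac{20601}{29825} - 39672 = - \frac{1183238001}{29825}$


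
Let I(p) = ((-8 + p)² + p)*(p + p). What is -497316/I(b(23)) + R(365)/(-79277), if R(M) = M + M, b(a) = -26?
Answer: 9845706433/1164579130 ≈ 8.4543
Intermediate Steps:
R(M) = 2*M
I(p) = 2*p*(p + (-8 + p)²) (I(p) = (p + (-8 + p)²)*(2*p) = 2*p*(p + (-8 + p)²))
-497316/I(b(23)) + R(365)/(-79277) = -497316*(-1/(52*(-26 + (-8 - 26)²))) + (2*365)/(-79277) = -497316*(-1/(52*(-26 + (-34)²))) + 730*(-1/79277) = -497316*(-1/(52*(-26 + 1156))) - 730/79277 = -497316/(2*(-26)*1130) - 730/79277 = -497316/(-58760) - 730/79277 = -497316*(-1/58760) - 730/79277 = 124329/14690 - 730/79277 = 9845706433/1164579130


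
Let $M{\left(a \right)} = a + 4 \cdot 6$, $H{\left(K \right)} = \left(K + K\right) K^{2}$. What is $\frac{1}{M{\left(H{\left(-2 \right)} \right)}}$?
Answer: $\frac{1}{8} \approx 0.125$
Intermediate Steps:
$H{\left(K \right)} = 2 K^{3}$ ($H{\left(K \right)} = 2 K K^{2} = 2 K^{3}$)
$M{\left(a \right)} = 24 + a$ ($M{\left(a \right)} = a + 24 = 24 + a$)
$\frac{1}{M{\left(H{\left(-2 \right)} \right)}} = \frac{1}{24 + 2 \left(-2\right)^{3}} = \frac{1}{24 + 2 \left(-8\right)} = \frac{1}{24 - 16} = \frac{1}{8}$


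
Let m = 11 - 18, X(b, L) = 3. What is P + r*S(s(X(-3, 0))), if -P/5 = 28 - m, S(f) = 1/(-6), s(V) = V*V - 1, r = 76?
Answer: -563/3 ≈ -187.67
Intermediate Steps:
s(V) = -1 + V**2 (s(V) = V**2 - 1 = -1 + V**2)
m = -7
S(f) = -1/6
P = -175 (P = -5*(28 - 1*(-7)) = -5*(28 + 7) = -5*35 = -175)
P + r*S(s(X(-3, 0))) = -175 + 76*(-1/6) = -175 - 38/3 = -563/3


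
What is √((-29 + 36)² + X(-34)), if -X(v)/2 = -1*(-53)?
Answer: I*√57 ≈ 7.5498*I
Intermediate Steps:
X(v) = -106 (X(v) = -(-2)*(-53) = -2*53 = -106)
√((-29 + 36)² + X(-34)) = √((-29 + 36)² - 106) = √(7² - 106) = √(49 - 106) = √(-57) = I*√57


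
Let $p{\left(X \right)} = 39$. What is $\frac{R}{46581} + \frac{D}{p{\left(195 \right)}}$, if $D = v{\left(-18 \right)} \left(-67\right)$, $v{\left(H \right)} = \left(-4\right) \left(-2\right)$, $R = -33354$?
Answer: $- \frac{8756074}{605553} \approx -14.46$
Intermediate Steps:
$v{\left(H \right)} = 8$
$D = -536$ ($D = 8 \left(-67\right) = -536$)
$\frac{R}{46581} + \frac{D}{p{\left(195 \right)}} = - \frac{33354}{46581} - \frac{536}{39} = \left(-33354\right) \frac{1}{46581} - \frac{536}{39} = - \frac{11118}{15527} - \frac{536}{39} = - \frac{8756074}{605553}$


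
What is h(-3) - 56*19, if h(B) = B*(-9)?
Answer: -1037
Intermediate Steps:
h(B) = -9*B
h(-3) - 56*19 = -9*(-3) - 56*19 = 27 - 1064 = -1037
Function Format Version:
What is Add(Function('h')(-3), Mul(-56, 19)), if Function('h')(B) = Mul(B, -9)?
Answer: -1037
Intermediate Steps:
Function('h')(B) = Mul(-9, B)
Add(Function('h')(-3), Mul(-56, 19)) = Add(Mul(-9, -3), Mul(-56, 19)) = Add(27, -1064) = -1037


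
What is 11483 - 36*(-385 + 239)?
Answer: 16739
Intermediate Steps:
11483 - 36*(-385 + 239) = 11483 - 36*(-146) = 11483 - 1*(-5256) = 11483 + 5256 = 16739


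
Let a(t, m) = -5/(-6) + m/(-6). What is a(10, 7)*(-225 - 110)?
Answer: 335/3 ≈ 111.67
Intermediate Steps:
a(t, m) = ⅚ - m/6 (a(t, m) = -5*(-⅙) + m*(-⅙) = ⅚ - m/6)
a(10, 7)*(-225 - 110) = (⅚ - ⅙*7)*(-225 - 110) = (⅚ - 7/6)*(-335) = -⅓*(-335) = 335/3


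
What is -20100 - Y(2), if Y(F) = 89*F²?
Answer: -20456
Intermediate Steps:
-20100 - Y(2) = -20100 - 89*2² = -20100 - 89*4 = -20100 - 1*356 = -20100 - 356 = -20456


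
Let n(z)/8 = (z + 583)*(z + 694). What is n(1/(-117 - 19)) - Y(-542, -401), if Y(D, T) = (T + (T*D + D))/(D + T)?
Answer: 7057294574991/2180216 ≈ 3.2370e+6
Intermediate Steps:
Y(D, T) = (D + T + D*T)/(D + T) (Y(D, T) = (T + (D*T + D))/(D + T) = (T + (D + D*T))/(D + T) = (D + T + D*T)/(D + T))
n(z) = 8*(583 + z)*(694 + z) (n(z) = 8*((z + 583)*(z + 694)) = 8*((583 + z)*(694 + z)) = 8*(583 + z)*(694 + z))
n(1/(-117 - 19)) - Y(-542, -401) = (3236816 + 8*(1/(-117 - 19))² + 10216/(-117 - 19)) - (-542 - 401 - 542*(-401))/(-542 - 401) = (3236816 + 8*(1/(-136))² + 10216/(-136)) - (-542 - 401 + 217342)/(-943) = (3236816 + 8*(-1/136)² + 10216*(-1/136)) - (-1)*216399/943 = (3236816 + 8*(1/18496) - 1277/17) - 1*(-216399/943) = (3236816 + 1/2312 - 1277/17) + 216399/943 = 7483344921/2312 + 216399/943 = 7057294574991/2180216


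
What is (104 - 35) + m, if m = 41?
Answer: 110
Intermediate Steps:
(104 - 35) + m = (104 - 35) + 41 = 69 + 41 = 110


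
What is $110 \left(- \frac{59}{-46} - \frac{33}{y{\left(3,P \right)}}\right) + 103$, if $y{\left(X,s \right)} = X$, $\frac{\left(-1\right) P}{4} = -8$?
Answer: $- \frac{22216}{23} \approx -965.91$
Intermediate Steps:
$P = 32$ ($P = \left(-4\right) \left(-8\right) = 32$)
$110 \left(- \frac{59}{-46} - \frac{33}{y{\left(3,P \right)}}\right) + 103 = 110 \left(- \frac{59}{-46} - \frac{33}{3}\right) + 103 = 110 \left(\left(-59\right) \left(- \frac{1}{46}\right) - 11\right) + 103 = 110 \left(\frac{59}{46} - 11\right) + 103 = 110 \left(- \frac{447}{46}\right) + 103 = - \frac{24585}{23} + 103 = - \frac{22216}{23}$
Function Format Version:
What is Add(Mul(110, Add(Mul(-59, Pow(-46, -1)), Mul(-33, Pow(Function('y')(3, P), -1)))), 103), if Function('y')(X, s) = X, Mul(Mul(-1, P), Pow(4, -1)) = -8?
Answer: Rational(-22216, 23) ≈ -965.91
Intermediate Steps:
P = 32 (P = Mul(-4, -8) = 32)
Add(Mul(110, Add(Mul(-59, Pow(-46, -1)), Mul(-33, Pow(Function('y')(3, P), -1)))), 103) = Add(Mul(110, Add(Mul(-59, Pow(-46, -1)), Mul(-33, Pow(3, -1)))), 103) = Add(Mul(110, Add(Mul(-59, Rational(-1, 46)), Mul(-33, Rational(1, 3)))), 103) = Add(Mul(110, Add(Rational(59, 46), -11)), 103) = Add(Mul(110, Rational(-447, 46)), 103) = Add(Rational(-24585, 23), 103) = Rational(-22216, 23)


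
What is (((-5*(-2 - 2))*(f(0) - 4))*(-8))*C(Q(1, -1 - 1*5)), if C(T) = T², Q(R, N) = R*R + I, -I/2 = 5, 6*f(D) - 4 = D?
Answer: 43200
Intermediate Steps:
f(D) = ⅔ + D/6
I = -10 (I = -2*5 = -10)
Q(R, N) = -10 + R² (Q(R, N) = R*R - 10 = R² - 10 = -10 + R²)
(((-5*(-2 - 2))*(f(0) - 4))*(-8))*C(Q(1, -1 - 1*5)) = (((-5*(-2 - 2))*((⅔ + (⅙)*0) - 4))*(-8))*(-10 + 1²)² = (((-5*(-4))*((⅔ + 0) - 4))*(-8))*(-10 + 1)² = ((20*(⅔ - 4))*(-8))*(-9)² = ((20*(-10/3))*(-8))*81 = -200/3*(-8)*81 = (1600/3)*81 = 43200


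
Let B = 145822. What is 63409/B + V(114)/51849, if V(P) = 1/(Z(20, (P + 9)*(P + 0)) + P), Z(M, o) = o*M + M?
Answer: 230610310886539/530335705479993 ≈ 0.43484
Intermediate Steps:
Z(M, o) = M + M*o (Z(M, o) = M*o + M = M + M*o)
V(P) = 1/(20 + P + 20*P*(9 + P)) (V(P) = 1/(20*(1 + (P + 9)*(P + 0)) + P) = 1/(20*(1 + (9 + P)*P) + P) = 1/(20*(1 + P*(9 + P)) + P) = 1/((20 + 20*P*(9 + P)) + P) = 1/(20 + P + 20*P*(9 + P)))
63409/B + V(114)/51849 = 63409/145822 + 1/((20 + 114 + 20*114*(9 + 114))*51849) = 63409*(1/145822) + (1/51849)/(20 + 114 + 20*114*123) = 63409/145822 + (1/51849)/(20 + 114 + 280440) = 63409/145822 + (1/51849)/280574 = 63409/145822 + (1/280574)*(1/51849) = 63409/145822 + 1/14547481326 = 230610310886539/530335705479993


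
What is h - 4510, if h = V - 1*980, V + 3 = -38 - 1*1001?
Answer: -6532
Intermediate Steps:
V = -1042 (V = -3 + (-38 - 1*1001) = -3 + (-38 - 1001) = -3 - 1039 = -1042)
h = -2022 (h = -1042 - 1*980 = -1042 - 980 = -2022)
h - 4510 = -2022 - 4510 = -6532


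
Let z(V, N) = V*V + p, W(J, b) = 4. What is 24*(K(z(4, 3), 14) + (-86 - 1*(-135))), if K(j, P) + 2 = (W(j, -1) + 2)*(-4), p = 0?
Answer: 552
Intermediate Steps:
z(V, N) = V² (z(V, N) = V*V + 0 = V² + 0 = V²)
K(j, P) = -26 (K(j, P) = -2 + (4 + 2)*(-4) = -2 + 6*(-4) = -2 - 24 = -26)
24*(K(z(4, 3), 14) + (-86 - 1*(-135))) = 24*(-26 + (-86 - 1*(-135))) = 24*(-26 + (-86 + 135)) = 24*(-26 + 49) = 24*23 = 552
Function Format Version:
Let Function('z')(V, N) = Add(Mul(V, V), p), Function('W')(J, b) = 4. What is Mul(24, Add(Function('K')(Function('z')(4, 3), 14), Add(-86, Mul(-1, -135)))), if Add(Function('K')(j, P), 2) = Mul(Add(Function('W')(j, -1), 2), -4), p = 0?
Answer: 552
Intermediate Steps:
Function('z')(V, N) = Pow(V, 2) (Function('z')(V, N) = Add(Mul(V, V), 0) = Add(Pow(V, 2), 0) = Pow(V, 2))
Function('K')(j, P) = -26 (Function('K')(j, P) = Add(-2, Mul(Add(4, 2), -4)) = Add(-2, Mul(6, -4)) = Add(-2, -24) = -26)
Mul(24, Add(Function('K')(Function('z')(4, 3), 14), Add(-86, Mul(-1, -135)))) = Mul(24, Add(-26, Add(-86, Mul(-1, -135)))) = Mul(24, Add(-26, Add(-86, 135))) = Mul(24, Add(-26, 49)) = Mul(24, 23) = 552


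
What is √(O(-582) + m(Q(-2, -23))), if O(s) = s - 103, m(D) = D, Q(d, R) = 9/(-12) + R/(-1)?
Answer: I*√2651/2 ≈ 25.744*I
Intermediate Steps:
Q(d, R) = -¾ - R (Q(d, R) = 9*(-1/12) + R*(-1) = -¾ - R)
O(s) = -103 + s
√(O(-582) + m(Q(-2, -23))) = √((-103 - 582) + (-¾ - 1*(-23))) = √(-685 + (-¾ + 23)) = √(-685 + 89/4) = √(-2651/4) = I*√2651/2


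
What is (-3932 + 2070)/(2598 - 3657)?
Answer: 1862/1059 ≈ 1.7583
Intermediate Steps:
(-3932 + 2070)/(2598 - 3657) = -1862/(-1059) = -1862*(-1/1059) = 1862/1059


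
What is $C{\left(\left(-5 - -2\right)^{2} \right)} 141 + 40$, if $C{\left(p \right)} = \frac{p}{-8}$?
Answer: $- \frac{949}{8} \approx -118.63$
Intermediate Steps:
$C{\left(p \right)} = - \frac{p}{8}$ ($C{\left(p \right)} = p \left(- \frac{1}{8}\right) = - \frac{p}{8}$)
$C{\left(\left(-5 - -2\right)^{2} \right)} 141 + 40 = - \frac{\left(-5 - -2\right)^{2}}{8} \cdot 141 + 40 = - \frac{\left(-5 + 2\right)^{2}}{8} \cdot 141 + 40 = - \frac{\left(-3\right)^{2}}{8} \cdot 141 + 40 = \left(- \frac{1}{8}\right) 9 \cdot 141 + 40 = \left(- \frac{9}{8}\right) 141 + 40 = - \frac{1269}{8} + 40 = - \frac{949}{8}$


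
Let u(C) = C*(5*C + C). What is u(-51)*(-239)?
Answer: -3729834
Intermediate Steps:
u(C) = 6*C² (u(C) = C*(6*C) = 6*C²)
u(-51)*(-239) = (6*(-51)²)*(-239) = (6*2601)*(-239) = 15606*(-239) = -3729834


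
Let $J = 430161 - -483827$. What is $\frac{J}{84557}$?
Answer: $\frac{913988}{84557} \approx 10.809$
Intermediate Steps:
$J = 913988$ ($J = 430161 + 483827 = 913988$)
$\frac{J}{84557} = \frac{913988}{84557}$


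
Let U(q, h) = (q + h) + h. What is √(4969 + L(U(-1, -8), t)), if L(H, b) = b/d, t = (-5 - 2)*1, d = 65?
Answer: √20993570/65 ≈ 70.490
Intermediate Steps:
U(q, h) = q + 2*h (U(q, h) = (h + q) + h = q + 2*h)
t = -7 (t = -7*1 = -7)
L(H, b) = b/65
√(4969 + L(U(-1, -8), t)) = √(4969 + (1/65)*(-7)) = √(4969 - 7/65) = √(322978/65) = √20993570/65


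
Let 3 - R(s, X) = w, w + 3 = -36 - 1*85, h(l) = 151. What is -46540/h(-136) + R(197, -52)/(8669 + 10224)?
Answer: -879261043/2852843 ≈ -308.21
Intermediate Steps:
w = -124 (w = -3 + (-36 - 1*85) = -3 + (-36 - 85) = -3 - 121 = -124)
R(s, X) = 127 (R(s, X) = 3 - 1*(-124) = 3 + 124 = 127)
-46540/h(-136) + R(197, -52)/(8669 + 10224) = -46540/151 + 127/(8669 + 10224) = -46540*1/151 + 127/18893 = -46540/151 + 127*(1/18893) = -46540/151 + 127/18893 = -879261043/2852843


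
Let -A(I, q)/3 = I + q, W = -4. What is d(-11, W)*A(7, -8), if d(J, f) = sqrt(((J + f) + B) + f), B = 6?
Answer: 3*I*sqrt(13) ≈ 10.817*I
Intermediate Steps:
A(I, q) = -3*I - 3*q (A(I, q) = -3*(I + q) = -3*I - 3*q)
d(J, f) = sqrt(6 + J + 2*f) (d(J, f) = sqrt(((J + f) + 6) + f) = sqrt((6 + J + f) + f) = sqrt(6 + J + 2*f))
d(-11, W)*A(7, -8) = sqrt(6 - 11 + 2*(-4))*(-3*7 - 3*(-8)) = sqrt(6 - 11 - 8)*(-21 + 24) = sqrt(-13)*3 = (I*sqrt(13))*3 = 3*I*sqrt(13)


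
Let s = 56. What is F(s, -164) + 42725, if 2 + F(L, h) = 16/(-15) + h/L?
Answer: 8970991/210 ≈ 42719.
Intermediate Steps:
F(L, h) = -46/15 + h/L (F(L, h) = -2 + (16/(-15) + h/L) = -2 + (16*(-1/15) + h/L) = -2 + (-16/15 + h/L) = -46/15 + h/L)
F(s, -164) + 42725 = (-46/15 - 164/56) + 42725 = (-46/15 - 164*1/56) + 42725 = (-46/15 - 41/14) + 42725 = -1259/210 + 42725 = 8970991/210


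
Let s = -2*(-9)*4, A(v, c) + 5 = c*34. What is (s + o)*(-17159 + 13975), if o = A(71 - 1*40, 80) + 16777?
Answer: -62291776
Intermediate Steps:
A(v, c) = -5 + 34*c (A(v, c) = -5 + c*34 = -5 + 34*c)
s = 72 (s = 18*4 = 72)
o = 19492 (o = (-5 + 34*80) + 16777 = (-5 + 2720) + 16777 = 2715 + 16777 = 19492)
(s + o)*(-17159 + 13975) = (72 + 19492)*(-17159 + 13975) = 19564*(-3184) = -62291776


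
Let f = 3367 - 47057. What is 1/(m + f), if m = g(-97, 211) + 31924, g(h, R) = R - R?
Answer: -1/11766 ≈ -8.4991e-5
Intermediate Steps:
g(h, R) = 0
f = -43690
m = 31924 (m = 0 + 31924 = 31924)
1/(m + f) = 1/(31924 - 43690) = 1/(-11766) = -1/11766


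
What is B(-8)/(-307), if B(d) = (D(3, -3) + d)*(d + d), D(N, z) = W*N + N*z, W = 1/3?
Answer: -256/307 ≈ -0.83388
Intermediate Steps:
W = 1/3 (W = 1*(1/3) = 1/3 ≈ 0.33333)
D(N, z) = N/3 + N*z
B(d) = 2*d*(-8 + d) (B(d) = (3*(1/3 - 3) + d)*(d + d) = (3*(-8/3) + d)*(2*d) = (-8 + d)*(2*d) = 2*d*(-8 + d))
B(-8)/(-307) = (2*(-8)*(-8 - 8))/(-307) = (2*(-8)*(-16))*(-1/307) = 256*(-1/307) = -256/307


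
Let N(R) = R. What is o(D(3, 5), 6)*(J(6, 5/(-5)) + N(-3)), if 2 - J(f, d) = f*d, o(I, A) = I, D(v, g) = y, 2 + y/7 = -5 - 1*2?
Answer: -315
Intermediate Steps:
y = -63 (y = -14 + 7*(-5 - 1*2) = -14 + 7*(-5 - 2) = -14 + 7*(-7) = -14 - 49 = -63)
D(v, g) = -63
J(f, d) = 2 - d*f (J(f, d) = 2 - f*d = 2 - d*f)
o(D(3, 5), 6)*(J(6, 5/(-5)) + N(-3)) = -63*((2 - 1*5/(-5)*6) - 3) = -63*((2 - 1*5*(-⅕)*6) - 3) = -63*((2 - 1*(-1)*6) - 3) = -63*((2 + 6) - 3) = -63*(8 - 3) = -63*5 = -315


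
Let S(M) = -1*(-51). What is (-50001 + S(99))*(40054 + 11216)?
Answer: -2560936500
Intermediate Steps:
S(M) = 51
(-50001 + S(99))*(40054 + 11216) = (-50001 + 51)*(40054 + 11216) = -49950*51270 = -2560936500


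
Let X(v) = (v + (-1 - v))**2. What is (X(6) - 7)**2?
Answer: 36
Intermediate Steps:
X(v) = 1 (X(v) = (-1)**2 = 1)
(X(6) - 7)**2 = (1 - 7)**2 = (-6)**2 = 36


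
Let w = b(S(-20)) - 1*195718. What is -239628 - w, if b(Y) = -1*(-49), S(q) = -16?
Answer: -43959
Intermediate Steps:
b(Y) = 49
w = -195669 (w = 49 - 1*195718 = 49 - 195718 = -195669)
-239628 - w = -239628 - 1*(-195669) = -239628 + 195669 = -43959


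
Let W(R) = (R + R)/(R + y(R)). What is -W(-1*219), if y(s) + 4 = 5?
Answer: -219/109 ≈ -2.0092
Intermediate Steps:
y(s) = 1 (y(s) = -4 + 5 = 1)
W(R) = 2*R/(1 + R) (W(R) = (R + R)/(R + 1) = (2*R)/(1 + R) = 2*R/(1 + R))
-W(-1*219) = -2*(-1*219)/(1 - 1*219) = -2*(-219)/(1 - 219) = -2*(-219)/(-218) = -2*(-219)*(-1)/218 = -1*219/109 = -219/109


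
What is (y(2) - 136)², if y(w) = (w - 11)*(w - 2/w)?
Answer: 21025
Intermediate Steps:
y(w) = (-11 + w)*(w - 2/w)
(y(2) - 136)² = ((-2 + 2² - 11*2 + 22/2) - 136)² = ((-2 + 4 - 22 + 22*(½)) - 136)² = ((-2 + 4 - 22 + 11) - 136)² = (-9 - 136)² = (-145)² = 21025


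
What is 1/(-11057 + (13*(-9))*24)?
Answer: -1/13865 ≈ -7.2124e-5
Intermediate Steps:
1/(-11057 + (13*(-9))*24) = 1/(-11057 - 117*24) = 1/(-11057 - 2808) = 1/(-13865) = -1/13865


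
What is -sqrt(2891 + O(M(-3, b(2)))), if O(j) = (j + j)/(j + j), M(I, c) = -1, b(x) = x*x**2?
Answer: -2*sqrt(723) ≈ -53.777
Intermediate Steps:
b(x) = x**3
O(j) = 1 (O(j) = (2*j)/((2*j)) = (2*j)*(1/(2*j)) = 1)
-sqrt(2891 + O(M(-3, b(2)))) = -sqrt(2891 + 1) = -sqrt(2892) = -2*sqrt(723)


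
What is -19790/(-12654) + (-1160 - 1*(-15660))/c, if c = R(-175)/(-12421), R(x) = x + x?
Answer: 22790492695/44289 ≈ 5.1459e+5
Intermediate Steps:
R(x) = 2*x
c = 350/12421 (c = (2*(-175))/(-12421) = -350*(-1/12421) = 350/12421 ≈ 0.028178)
-19790/(-12654) + (-1160 - 1*(-15660))/c = -19790/(-12654) + (-1160 - 1*(-15660))/(350/12421) = -19790*(-1/12654) + (-1160 + 15660)*(12421/350) = 9895/6327 + 14500*(12421/350) = 9895/6327 + 3602090/7 = 22790492695/44289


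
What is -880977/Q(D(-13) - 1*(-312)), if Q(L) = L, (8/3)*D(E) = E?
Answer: -2349272/819 ≈ -2868.5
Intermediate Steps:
D(E) = 3*E/8
-880977/Q(D(-13) - 1*(-312)) = -880977/((3/8)*(-13) - 1*(-312)) = -880977/(-39/8 + 312) = -880977/2457/8 = -880977*8/2457 = -2349272/819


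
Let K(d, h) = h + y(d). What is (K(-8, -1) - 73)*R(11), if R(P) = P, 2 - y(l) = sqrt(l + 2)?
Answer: -792 - 11*I*sqrt(6) ≈ -792.0 - 26.944*I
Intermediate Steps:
y(l) = 2 - sqrt(2 + l) (y(l) = 2 - sqrt(l + 2) = 2 - sqrt(2 + l))
K(d, h) = 2 + h - sqrt(2 + d) (K(d, h) = h + (2 - sqrt(2 + d)) = 2 + h - sqrt(2 + d))
(K(-8, -1) - 73)*R(11) = ((2 - 1 - sqrt(2 - 8)) - 73)*11 = ((2 - 1 - sqrt(-6)) - 73)*11 = ((2 - 1 - I*sqrt(6)) - 73)*11 = ((1 - I*sqrt(6)) - 73)*11 = (-72 - I*sqrt(6))*11 = -792 - 11*I*sqrt(6)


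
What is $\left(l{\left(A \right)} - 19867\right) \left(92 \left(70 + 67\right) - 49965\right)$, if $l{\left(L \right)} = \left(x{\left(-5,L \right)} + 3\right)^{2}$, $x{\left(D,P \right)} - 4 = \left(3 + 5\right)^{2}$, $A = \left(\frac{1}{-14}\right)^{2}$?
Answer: $553914186$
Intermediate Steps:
$A = \frac{1}{196}$ ($A = \left(- \frac{1}{14}\right)^{2} = \frac{1}{196} \approx 0.005102$)
$x{\left(D,P \right)} = 68$ ($x{\left(D,P \right)} = 4 + \left(3 + 5\right)^{2} = 4 + 8^{2} = 4 + 64 = 68$)
$l{\left(L \right)} = 5041$ ($l{\left(L \right)} = \left(68 + 3\right)^{2} = 71^{2} = 5041$)
$\left(l{\left(A \right)} - 19867\right) \left(92 \left(70 + 67\right) - 49965\right) = \left(5041 - 19867\right) \left(92 \left(70 + 67\right) - 49965\right) = - 14826 \left(92 \cdot 137 - 49965\right) = - 14826 \left(12604 - 49965\right) = \left(-14826\right) \left(-37361\right) = 553914186$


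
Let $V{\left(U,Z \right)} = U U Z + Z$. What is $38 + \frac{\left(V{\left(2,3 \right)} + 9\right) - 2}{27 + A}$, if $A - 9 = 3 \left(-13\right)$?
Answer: $\frac{92}{3} \approx 30.667$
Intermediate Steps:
$A = -30$ ($A = 9 + 3 \left(-13\right) = 9 - 39 = -30$)
$V{\left(U,Z \right)} = Z + Z U^{2}$ ($V{\left(U,Z \right)} = U^{2} Z + Z = Z U^{2} + Z = Z + Z U^{2}$)
$38 + \frac{\left(V{\left(2,3 \right)} + 9\right) - 2}{27 + A} = 38 + \frac{\left(3 \left(1 + 2^{2}\right) + 9\right) - 2}{27 - 30} = 38 + \frac{\left(3 \left(1 + 4\right) + 9\right) - 2}{-3} = 38 - \frac{\left(3 \cdot 5 + 9\right) - 2}{3} = 38 - \frac{\left(15 + 9\right) - 2}{3} = 38 - \frac{24 - 2}{3} = 38 - \frac{22}{3} = \frac{92}{3}$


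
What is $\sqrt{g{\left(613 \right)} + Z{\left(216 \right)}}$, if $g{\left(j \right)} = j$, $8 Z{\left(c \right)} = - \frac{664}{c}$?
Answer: $\frac{5 \sqrt{31758}}{36} \approx 24.751$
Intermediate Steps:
$Z{\left(c \right)} = - \frac{83}{c}$ ($Z{\left(c \right)} = \frac{\left(-664\right) \frac{1}{c}}{8} = - \frac{83}{c}$)
$\sqrt{g{\left(613 \right)} + Z{\left(216 \right)}} = \sqrt{613 - \frac{83}{216}} = \sqrt{\frac{132325}{216}} = \frac{5 \sqrt{31758}}{36}$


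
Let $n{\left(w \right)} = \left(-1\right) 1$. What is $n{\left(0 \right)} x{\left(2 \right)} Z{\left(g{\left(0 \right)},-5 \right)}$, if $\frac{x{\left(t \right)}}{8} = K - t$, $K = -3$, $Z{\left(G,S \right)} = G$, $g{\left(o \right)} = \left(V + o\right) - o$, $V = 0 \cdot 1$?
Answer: $0$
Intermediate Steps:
$V = 0$
$g{\left(o \right)} = 0$ ($g{\left(o \right)} = \left(0 + o\right) - o = o - o = 0$)
$n{\left(w \right)} = -1$
$x{\left(t \right)} = -24 - 8 t$ ($x{\left(t \right)} = 8 \left(-3 - t\right) = -24 - 8 t$)
$n{\left(0 \right)} x{\left(2 \right)} Z{\left(g{\left(0 \right)},-5 \right)} = - (-24 - 16) 0 = \left(-1\right) \left(-40\right) 0 = 40 \cdot 0 = 0$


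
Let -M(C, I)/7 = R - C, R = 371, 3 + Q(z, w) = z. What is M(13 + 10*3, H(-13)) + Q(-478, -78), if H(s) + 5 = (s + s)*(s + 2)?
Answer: -2777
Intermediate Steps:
Q(z, w) = -3 + z
H(s) = -5 + 2*s*(2 + s) (H(s) = -5 + (s + s)*(s + 2) = -5 + (2*s)*(2 + s) = -5 + 2*s*(2 + s))
M(C, I) = -2597 + 7*C (M(C, I) = -7*(371 - C) = -2597 + 7*C)
M(13 + 10*3, H(-13)) + Q(-478, -78) = (-2597 + 7*(13 + 10*3)) + (-3 - 478) = (-2597 + 7*(13 + 30)) - 481 = (-2597 + 7*43) - 481 = (-2597 + 301) - 481 = -2296 - 481 = -2777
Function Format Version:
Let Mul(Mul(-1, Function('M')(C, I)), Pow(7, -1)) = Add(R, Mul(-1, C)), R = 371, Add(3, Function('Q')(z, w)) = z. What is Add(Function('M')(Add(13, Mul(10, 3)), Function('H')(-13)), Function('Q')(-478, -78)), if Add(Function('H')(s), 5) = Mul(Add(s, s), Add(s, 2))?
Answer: -2777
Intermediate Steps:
Function('Q')(z, w) = Add(-3, z)
Function('H')(s) = Add(-5, Mul(2, s, Add(2, s))) (Function('H')(s) = Add(-5, Mul(Add(s, s), Add(s, 2))) = Add(-5, Mul(Mul(2, s), Add(2, s))) = Add(-5, Mul(2, s, Add(2, s))))
Function('M')(C, I) = Add(-2597, Mul(7, C)) (Function('M')(C, I) = Mul(-7, Add(371, Mul(-1, C))) = Add(-2597, Mul(7, C)))
Add(Function('M')(Add(13, Mul(10, 3)), Function('H')(-13)), Function('Q')(-478, -78)) = Add(Add(-2597, Mul(7, Add(13, Mul(10, 3)))), Add(-3, -478)) = Add(Add(-2597, Mul(7, Add(13, 30))), -481) = Add(Add(-2597, Mul(7, 43)), -481) = Add(Add(-2597, 301), -481) = Add(-2296, -481) = -2777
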